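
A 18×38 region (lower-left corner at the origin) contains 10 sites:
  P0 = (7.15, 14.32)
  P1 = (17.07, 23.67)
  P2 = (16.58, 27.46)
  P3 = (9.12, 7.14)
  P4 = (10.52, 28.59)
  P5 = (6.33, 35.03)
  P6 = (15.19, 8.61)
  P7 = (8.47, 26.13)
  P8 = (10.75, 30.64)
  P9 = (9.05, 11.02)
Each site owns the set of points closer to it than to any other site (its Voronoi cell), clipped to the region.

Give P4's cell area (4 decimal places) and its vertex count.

1. box [0,18]×[0,38]: [(0, 0) (18, 0) (18, 38) (0, 38)]
2. ⊥bis P4·P0 via (8.835,21.455): [(0, 23.5415) (18, 19.2906) (18, 38) (0, 38)]  |A|=298.5114
3. ⊥bis P4·P1 via (13.795,26.13): [(0, 23.5415) (10.0652, 21.1645) (18, 31.7281) (18, 38) (0, 38)]  |A|=249.1666
4. ⊥bis P4·P2 via (13.55,28.025): [(0, 23.5415) (10.0652, 21.1645) (12.9991, 25.0704) (15.41, 38) (0, 38)]  |A|=216.7402
5. ⊥bis P4·P3 via (9.82,17.865): [(0, 23.5415) (10.0652, 21.1645) (12.9991, 25.0704) (15.41, 38) (0, 38)]  |A|=216.7402
6. ⊥bis P4·P5 via (8.425,31.81): [(0, 26.3285) (0, 23.5415) (10.0652, 21.1645) (12.9991, 25.0704) (15.0608, 36.1274)]  |A|=114.4208
7. ⊥bis P4·P6 via (12.855,18.6): [(0, 26.3285) (0, 23.5415) (10.0652, 21.1645) (12.9991, 25.0704) (15.0608, 36.1274)]  |A|=114.4208
8. ⊥bis P4·P7 via (9.495,27.36): [(6.0271, 30.2499) (12.7078, 24.6826) (12.9991, 25.0704) (15.0608, 36.1274)]  |A|=45.9898
9. ⊥bis P4·P8 via (10.635,29.615): [(6.1906, 30.1136) (12.7078, 24.6826) (12.9991, 25.0704) (13.7807, 29.2621)]  |A|=18.2947
10. ⊥bis P4·P9 via (9.785,19.805): [(6.1906, 30.1136) (12.7078, 24.6826) (12.9991, 25.0704) (13.7807, 29.2621)]  |A|=18.2947
11. canonical 4-gon: [(6.1906, 30.1136) (12.7078, 24.6826) (12.9991, 25.0704) (13.7807, 29.2621)]
12. shoelace: 18.2947

Area of P4's cell: 18.2947 (4 vertices)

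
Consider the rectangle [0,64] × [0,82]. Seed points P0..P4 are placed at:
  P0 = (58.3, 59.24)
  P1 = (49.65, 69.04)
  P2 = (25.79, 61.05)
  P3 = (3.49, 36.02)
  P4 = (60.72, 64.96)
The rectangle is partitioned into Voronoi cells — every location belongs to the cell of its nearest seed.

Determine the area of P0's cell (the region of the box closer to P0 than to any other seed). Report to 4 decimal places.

Area of P0's cell: 1266.7678

1. box [0,64]×[0,82]: [(0, 0) (64, 0) (64, 82) (0, 82)]
2. ⊥bis P0·P1 via (53.975,64.14): [(0, 16.4988) (0, 0) (64, 0) (64, 72.9886)]  |A|=2863.5967
3. ⊥bis P0·P2 via (42.045,60.145): [(41.6624, 53.2722) (38.6964, 0) (64, 0) (64, 72.9886)]  |A|=1489.1855
4. ⊥bis P0·P3 via (30.895,47.63): [(41.6624, 53.2722) (40.134, 25.8216) (51.0732, 0) (64, 0) (64, 72.9886)]  |A|=1329.3912
5. ⊥bis P0·P4 via (59.51,62.1): [(54.2061, 64.344) (41.6624, 53.2722) (40.134, 25.8216) (51.0732, 0) (64, 0) (64, 60.2004)]  |A|=1266.7678
6. canonical 6-gon: [(54.2061, 64.344) (41.6624, 53.2722) (40.134, 25.8216) (51.0732, 0) (64, 0) (64, 60.2004)]
7. shoelace: 1266.7678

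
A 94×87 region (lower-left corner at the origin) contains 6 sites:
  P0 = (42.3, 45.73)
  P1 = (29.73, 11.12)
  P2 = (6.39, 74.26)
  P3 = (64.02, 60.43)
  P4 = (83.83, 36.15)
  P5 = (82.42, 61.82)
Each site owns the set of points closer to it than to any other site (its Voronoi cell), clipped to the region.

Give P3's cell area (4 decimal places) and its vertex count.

Area of P3's cell: 1168.2023 (5 vertices)

1. box [0,94]×[0,87]: [(0, 0) (94, 0) (94, 87) (0, 87)]
2. ⊥bis P3·P0 via (53.16,53.08): [(89.0843, 0) (94, 0) (94, 87) (30.2031, 87)]  |A|=2988.998
3. ⊥bis P3·P1 via (46.875,35.775): [(80.8726, 12.1332) (94, 3.0044) (94, 87) (30.2031, 87)]  |A|=2939.4563
4. ⊥bis P3·P2 via (35.205,67.345): [(37.3778, 76.399) (80.8726, 12.1332) (94, 3.0044) (94, 87) (39.9218, 87)]  |A|=2887.9425
5. ⊥bis P3·P4 via (73.925,48.29): [(37.3778, 76.399) (62.6357, 39.0791) (94, 64.6691) (94, 87) (39.9218, 87)]  |A|=1827.2837
6. ⊥bis P3·P5 via (73.22,61.125): [(37.3778, 76.399) (62.6357, 39.0791) (74.1742, 48.4934) (71.2653, 87) (39.9218, 87)]  |A|=1168.2023
7. canonical 5-gon: [(37.3778, 76.399) (62.6357, 39.0791) (74.1742, 48.4934) (71.2653, 87) (39.9218, 87)]
8. shoelace: 1168.2023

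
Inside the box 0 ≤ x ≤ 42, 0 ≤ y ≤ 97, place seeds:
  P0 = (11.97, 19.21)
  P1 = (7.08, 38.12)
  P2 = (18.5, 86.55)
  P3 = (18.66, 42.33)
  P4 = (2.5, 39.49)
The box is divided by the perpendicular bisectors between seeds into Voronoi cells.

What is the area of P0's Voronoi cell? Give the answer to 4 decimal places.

1. box [0,42]×[0,97]: [(0, 0) (42, 0) (42, 97) (0, 97)]
2. ⊥bis P0·P1 via (9.525,28.665): [(0, 26.2019) (0, 0) (42, 0) (42, 37.0628)]  |A|=1328.5591
3. ⊥bis P0·P2 via (15.235,52.88): [(0, 26.2019) (0, 0) (42, 0) (42, 37.0628)]  |A|=1328.5591
4. ⊥bis P0·P3 via (15.315,30.77): [(16.4241, 30.4491) (0, 26.2019) (0, 0) (42, 0) (42, 23.0484)]  |A|=1149.3439
5. ⊥bis P0·P4 via (7.235,29.35): [(16.4241, 30.4491) (1.1056, 26.4878) (0, 25.9715) (0, 0) (42, 0) (42, 23.0484)]  |A|=1149.2166
6. canonical 6-gon: [(16.4241, 30.4491) (1.1056, 26.4878) (0, 25.9715) (0, 0) (42, 0) (42, 23.0484)]
7. shoelace: 1149.2166

Area of P0's cell: 1149.2166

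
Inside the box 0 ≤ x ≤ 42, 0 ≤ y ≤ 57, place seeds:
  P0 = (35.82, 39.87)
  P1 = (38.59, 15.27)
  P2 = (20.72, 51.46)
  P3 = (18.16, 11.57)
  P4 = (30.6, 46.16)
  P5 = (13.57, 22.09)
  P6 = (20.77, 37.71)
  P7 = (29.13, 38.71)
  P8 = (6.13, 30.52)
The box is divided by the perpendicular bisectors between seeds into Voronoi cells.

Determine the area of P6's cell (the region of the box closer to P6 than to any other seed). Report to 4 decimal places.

1. box [0,42]×[0,57]: [(0, 0) (42, 0) (42, 57) (0, 57)]
2. ⊥bis P6·P0 via (28.295,38.79): [(0, 0) (33.8622, 0) (25.6815, 57) (0, 57)]  |A|=1696.9947
3. ⊥bis P6·P1 via (29.68,26.49): [(0, 2.9206) (30.0214, 26.7611) (25.6815, 57) (0, 57)]  |A|=1200.0595
4. ⊥bis P6·P2 via (20.745,44.585): [(0, 44.5096) (0, 2.9206) (30.0214, 26.7611) (27.4598, 44.6094)]  |A|=869.4629
5. ⊥bis P6·P3 via (19.465,24.64): [(0, 44.5096) (0, 26.5835) (26.4697, 23.9406) (30.0214, 26.7611) (27.4598, 44.6094)]  |A|=556.2881
6. ⊥bis P6·P4 via (25.685,41.935): [(23.3987, 44.5946) (0, 44.5096) (0, 26.5835) (26.4697, 23.9406) (30.0214, 26.7611) (28.2763, 38.9205)]  |A|=544.7307
7. ⊥bis P6·P5 via (17.17,29.9): [(23.3987, 44.5946) (0, 44.5096) (0, 37.8145) (27.8024, 24.999) (30.0214, 26.7611) (28.2763, 38.9205)]  |A|=372.8379
8. ⊥bis P6·P7 via (24.95,38.21): [(24.3136, 43.5304) (23.3987, 44.5946) (0, 44.5096) (0, 37.8145) (26.456, 25.6196)]  |A|=317.7414
9. ⊥bis P6·P8 via (13.45,34.115): [(24.3136, 43.5304) (23.3987, 44.5946) (8.3301, 44.5399) (15.0373, 30.8831) (26.456, 25.6196)]  |A|=210.4204
10. canonical 5-gon: [(24.3136, 43.5304) (23.3987, 44.5946) (8.3301, 44.5399) (15.0373, 30.8831) (26.456, 25.6196)]
11. shoelace: 210.4204

Area of P6's cell: 210.4204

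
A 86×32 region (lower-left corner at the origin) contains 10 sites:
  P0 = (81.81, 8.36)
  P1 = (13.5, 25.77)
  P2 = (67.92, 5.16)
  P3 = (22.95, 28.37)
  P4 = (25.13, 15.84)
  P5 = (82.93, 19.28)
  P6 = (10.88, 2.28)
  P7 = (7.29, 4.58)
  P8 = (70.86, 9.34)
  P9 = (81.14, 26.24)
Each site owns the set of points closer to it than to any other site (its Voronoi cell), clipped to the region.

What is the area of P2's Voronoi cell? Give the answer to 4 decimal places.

Area of P2's cell: 378.7712

1. box [0,86]×[0,32]: [(0, 0) (86, 0) (86, 32) (0, 32)]
2. ⊥bis P2·P0 via (74.865,6.76): [(0, 0) (76.4224, 0) (69.0502, 32) (0, 32)]  |A|=2327.5608
3. ⊥bis P2·P1 via (40.71,15.465): [(34.8531, 0) (76.4224, 0) (69.0502, 32) (46.9722, 32)]  |A|=1018.3571
4. ⊥bis P2·P3 via (45.435,16.765): [(36.7822, 0) (76.4224, 0) (69.0502, 32) (53.2981, 32)]  |A|=886.2754
5. ⊥bis P2·P4 via (46.525,10.5): [(50.5737, 26.7214) (43.9043, 0) (76.4224, 0) (69.0502, 32) (53.2981, 32)]  |A|=791.1195
6. ⊥bis P2·P5 via (75.425,12.22): [(50.5737, 26.7214) (43.9043, 0) (76.4224, 0) (73.0175, 14.7792) (56.8178, 32) (53.2981, 32)]  |A|=685.7944
7. ⊥bis P2·P6 via (39.4,3.72): [(50.5737, 26.7214) (43.9043, 0) (76.4224, 0) (73.0175, 14.7792) (56.8178, 32) (53.2981, 32)]  |A|=685.7944
8. ⊥bis P2·P7 via (37.605,4.87): [(50.5737, 26.7214) (43.9043, 0) (76.4224, 0) (73.0175, 14.7792) (56.8178, 32) (53.2981, 32)]  |A|=685.7944
9. ⊥bis P2·P8 via (69.39,7.25): [(49.2495, 21.4158) (43.9043, 0) (76.4224, 0) (75.789, 2.7493)]  |A|=378.7712
10. ⊥bis P2·P9 via (74.53,15.7): [(49.2495, 21.4158) (43.9043, 0) (76.4224, 0) (75.789, 2.7493)]  |A|=378.7712
11. canonical 4-gon: [(49.2495, 21.4158) (43.9043, 0) (76.4224, 0) (75.789, 2.7493)]
12. shoelace: 378.7712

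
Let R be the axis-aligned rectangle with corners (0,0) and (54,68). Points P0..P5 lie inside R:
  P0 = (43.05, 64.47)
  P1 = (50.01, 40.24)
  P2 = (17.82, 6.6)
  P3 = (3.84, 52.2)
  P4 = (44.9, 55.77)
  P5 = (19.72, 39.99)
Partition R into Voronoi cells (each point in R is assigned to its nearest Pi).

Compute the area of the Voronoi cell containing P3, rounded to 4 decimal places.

Area of P3's cell: 501.6557

1. box [0,54]×[0,68]: [(0, 0) (54, 0) (54, 68) (0, 68)]
2. ⊥bis P3·P0 via (23.445,58.335): [(0, 0) (41.6998, 0) (20.4205, 68) (0, 68)]  |A|=2112.0909
3. ⊥bis P3·P1 via (26.925,46.22): [(0, 0) (14.952, 0) (27.0659, 46.764) (20.4205, 68) (0, 68)]  |A|=1486.6752
4. ⊥bis P3·P2 via (10.83,29.4): [(0, 26.0798) (23.5805, 33.309) (27.0659, 46.764) (20.4205, 68) (0, 68)]  |A|=930.1691
5. ⊥bis P3·P4 via (24.37,53.985): [(0, 26.0798) (23.5805, 33.309) (25.5175, 40.7867) (24.2022, 55.9154) (20.4205, 68) (0, 68)]  |A|=914.5254
6. ⊥bis P3·P5 via (11.78,46.095): [(0, 30.7742) (22.7931, 60.4183) (20.4205, 68) (0, 68)]  |A|=501.6557
7. canonical 4-gon: [(0, 30.7742) (22.7931, 60.4183) (20.4205, 68) (0, 68)]
8. shoelace: 501.6557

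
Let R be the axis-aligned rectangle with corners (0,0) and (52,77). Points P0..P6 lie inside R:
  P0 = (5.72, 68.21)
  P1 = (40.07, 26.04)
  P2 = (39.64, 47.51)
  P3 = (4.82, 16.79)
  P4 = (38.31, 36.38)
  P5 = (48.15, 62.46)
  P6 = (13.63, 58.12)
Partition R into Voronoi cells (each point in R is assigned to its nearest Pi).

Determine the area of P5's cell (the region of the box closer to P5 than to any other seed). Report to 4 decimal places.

Area of P5's cell: 452.5510

1. box [0,52]×[0,77]: [(0, 0) (52, 0) (52, 77) (0, 77)]
2. ⊥bis P5·P0 via (26.935,65.335): [(18.081, 0) (52, 0) (52, 77) (28.5158, 77)]  |A|=2210.0238
3. ⊥bis P5·P1 via (44.11,44.25): [(24.6623, 48.5646) (52, 42.4996) (52, 77) (28.5158, 77)]  |A|=805.4724
4. ⊥bis P5·P2 via (43.895,54.985): [(26.8475, 64.689) (52, 50.3714) (52, 77) (28.5158, 77)]  |A|=479.4458
5. ⊥bis P5·P3 via (26.485,39.625): [(26.8475, 64.689) (52, 50.3714) (52, 77) (28.5158, 77)]  |A|=479.4458
6. ⊥bis P5·P4 via (43.23,49.42): [(26.8475, 64.689) (52, 50.3714) (52, 77) (28.5158, 77)]  |A|=479.4458
7. ⊥bis P5·P6 via (30.89,60.29): [(30.6059, 62.5496) (52, 50.3714) (52, 77) (28.7891, 77)]  |A|=452.551
8. canonical 4-gon: [(30.6059, 62.5496) (52, 50.3714) (52, 77) (28.7891, 77)]
9. shoelace: 452.551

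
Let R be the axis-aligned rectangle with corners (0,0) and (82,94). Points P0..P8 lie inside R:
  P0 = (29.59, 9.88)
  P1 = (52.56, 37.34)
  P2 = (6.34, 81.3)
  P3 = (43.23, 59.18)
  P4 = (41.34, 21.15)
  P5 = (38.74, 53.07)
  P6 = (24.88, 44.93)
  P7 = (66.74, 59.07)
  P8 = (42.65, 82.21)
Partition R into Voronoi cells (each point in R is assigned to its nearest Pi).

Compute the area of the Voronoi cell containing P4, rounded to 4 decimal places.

Area of P4's cell: 968.9287

1. box [0,82]×[0,94]: [(0, 0) (82, 0) (82, 94) (0, 94)]
2. ⊥bis P4·P0 via (35.465,15.515): [(0, 52.4905) (50.3462, 0) (82, 0) (82, 94) (0, 94)]  |A|=6386.6518
3. ⊥bis P4·P1 via (46.95,29.245): [(0, 61.7823) (0, 52.4905) (50.3462, 0) (82, 0) (82, 4.9546)]  |A|=1414.8665
4. ⊥bis P4·P2 via (23.84,51.225): [(19.1617, 48.5028) (9.3184, 42.7752) (50.3462, 0) (82, 0) (82, 4.9546)]  |A|=1251.3411
5. ⊥bis P4·P3 via (42.285,40.165): [(30.336, 40.7588) (10.2972, 41.7547) (50.3462, 0) (82, 0) (82, 4.9546)]  |A|=1171.4895
6. ⊥bis P4·P5 via (40.04,37.11): [(36.068, 36.7865) (16.5847, 35.1995) (50.3462, 0) (82, 0) (82, 4.9546)]  |A|=1065.6949
7. ⊥bis P4·P6 via (33.11,33.04): [(37.2945, 35.9364) (24.4231, 27.0271) (50.3462, 0) (82, 0) (82, 4.9546)]  |A|=968.9287
8. ⊥bis P4·P7 via (54.04,40.11): [(37.2945, 35.9364) (24.4231, 27.0271) (50.3462, 0) (82, 0) (82, 4.9546)]  |A|=968.9287
9. ⊥bis P4·P8 via (41.995,51.68): [(37.2945, 35.9364) (24.4231, 27.0271) (50.3462, 0) (82, 0) (82, 4.9546)]  |A|=968.9287
10. canonical 5-gon: [(37.2945, 35.9364) (24.4231, 27.0271) (50.3462, 0) (82, 0) (82, 4.9546)]
11. shoelace: 968.9287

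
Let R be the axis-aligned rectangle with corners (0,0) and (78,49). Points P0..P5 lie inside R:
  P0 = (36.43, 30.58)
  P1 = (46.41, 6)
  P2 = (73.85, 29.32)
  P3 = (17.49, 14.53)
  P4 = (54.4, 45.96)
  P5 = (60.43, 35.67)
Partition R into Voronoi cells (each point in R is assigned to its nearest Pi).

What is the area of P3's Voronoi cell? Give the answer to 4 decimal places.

1. box [0,78]×[0,49]: [(0, 0) (78, 0) (78, 49) (0, 49)]
2. ⊥bis P3·P0 via (26.96,22.555): [(0, 0) (46.0734, 0) (4.5502, 49) (0, 49)]  |A|=1240.2773
3. ⊥bis P3·P1 via (31.95,10.265): [(0, 0) (28.9223, 0) (33.3506, 15.0137) (4.5502, 49) (0, 49)]  |A|=1111.5271
4. ⊥bis P3·P2 via (45.67,21.925): [(0, 0) (28.9223, 0) (33.3506, 15.0137) (4.5502, 49) (0, 49)]  |A|=1111.5271
5. ⊥bis P3·P4 via (35.945,30.245): [(0, 0) (28.9223, 0) (33.3506, 15.0137) (4.5502, 49) (0, 49)]  |A|=1111.5271
6. ⊥bis P3·P5 via (38.96,25.1): [(0, 0) (28.9223, 0) (33.3506, 15.0137) (4.5502, 49) (0, 49)]  |A|=1111.5271
7. canonical 5-gon: [(0, 0) (28.9223, 0) (33.3506, 15.0137) (4.5502, 49) (0, 49)]
8. shoelace: 1111.5271

Area of P3's cell: 1111.5271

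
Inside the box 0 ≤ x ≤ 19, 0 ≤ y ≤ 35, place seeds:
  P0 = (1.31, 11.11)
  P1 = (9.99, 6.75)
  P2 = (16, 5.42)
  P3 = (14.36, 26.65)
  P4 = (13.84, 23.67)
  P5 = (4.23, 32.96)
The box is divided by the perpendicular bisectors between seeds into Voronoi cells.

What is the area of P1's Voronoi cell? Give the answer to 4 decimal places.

1. box [0,19]×[0,35]: [(0, 0) (19, 0) (19, 35) (0, 35)]
2. ⊥bis P1·P0 via (5.65,8.93): [(1.1644, 0) (19, 0) (19, 35) (18.7451, 35)]  |A|=316.5839
3. ⊥bis P1·P2 via (12.995,6.085): [(1.1644, 0) (11.6484, 0) (19, 33.2204) (19, 35) (18.7451, 35)]  |A|=194.4725
4. ⊥bis P1·P3 via (12.175,16.7): [(9.8134, 17.2186) (1.1644, 0) (11.6484, 0) (15.1972, 16.0363)]  |A|=135.5258
5. ⊥bis P1·P4 via (11.915,15.21): [(9.1235, 15.8452) (1.1644, 0) (11.6484, 0) (14.8658, 14.5386)]  |A|=126.9041
6. ⊥bis P1·P5 via (7.11,19.855): [(9.1235, 15.8452) (1.1644, 0) (11.6484, 0) (14.8658, 14.5386)]  |A|=126.9041
7. canonical 4-gon: [(9.1235, 15.8452) (1.1644, 0) (11.6484, 0) (14.8658, 14.5386)]
8. shoelace: 126.9041

Area of P1's cell: 126.9041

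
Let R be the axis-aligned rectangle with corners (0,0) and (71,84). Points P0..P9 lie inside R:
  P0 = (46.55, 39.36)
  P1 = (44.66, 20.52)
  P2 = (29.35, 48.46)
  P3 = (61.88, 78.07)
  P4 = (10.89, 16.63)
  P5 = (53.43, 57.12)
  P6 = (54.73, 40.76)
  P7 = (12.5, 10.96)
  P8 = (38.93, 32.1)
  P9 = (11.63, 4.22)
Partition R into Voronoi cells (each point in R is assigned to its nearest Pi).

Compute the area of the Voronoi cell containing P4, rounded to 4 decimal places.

1. box [0,71]×[0,84]: [(0, 0) (71, 0) (71, 84) (0, 84)]
2. ⊥bis P4·P0 via (28.72,27.995): [(0, 73.0524) (0, 0) (46.5643, 0)]  |A|=1700.816
3. ⊥bis P4·P1 via (27.775,18.575): [(26.2421, 31.8825) (0, 73.0524) (0, 0) (29.9147, 0)]  |A|=1435.4011
4. ⊥bis P4·P2 via (20.12,32.545): [(26.5986, 28.7877) (0, 44.2137) (0, 0) (29.9147, 0)]  |A|=1018.5986
5. ⊥bis P4·P3 via (36.385,47.35): [(26.5986, 28.7877) (0, 44.2137) (0, 0) (29.9147, 0)]  |A|=1018.5986
6. ⊥bis P4·P5 via (32.16,36.875): [(26.5986, 28.7877) (0, 44.2137) (0, 0) (29.9147, 0)]  |A|=1018.5986
7. ⊥bis P4·P6 via (32.81,28.695): [(26.5986, 28.7877) (0, 44.2137) (0, 0) (29.9147, 0)]  |A|=1018.5986
8. ⊥bis P4·P7 via (11.695,13.795): [(27.7989, 18.3677) (26.5986, 28.7877) (0, 44.2137) (0, 10.4742)]  |A|=598.2811
9. ⊥bis P4·P8 via (24.91,24.365): [(27.7989, 18.3677) (27.6881, 19.3296) (20.5273, 32.3088) (0, 44.2137) (0, 10.4742)]  |A|=571.488
10. ⊥bis P4·P9 via (11.26,10.425): [(27.7989, 18.3677) (27.6881, 19.3296) (20.5273, 32.3088) (0, 44.2137) (0, 10.4742)]  |A|=571.488
11. canonical 5-gon: [(27.7989, 18.3677) (27.6881, 19.3296) (20.5273, 32.3088) (0, 44.2137) (0, 10.4742)]
12. shoelace: 571.488

Area of P4's cell: 571.4880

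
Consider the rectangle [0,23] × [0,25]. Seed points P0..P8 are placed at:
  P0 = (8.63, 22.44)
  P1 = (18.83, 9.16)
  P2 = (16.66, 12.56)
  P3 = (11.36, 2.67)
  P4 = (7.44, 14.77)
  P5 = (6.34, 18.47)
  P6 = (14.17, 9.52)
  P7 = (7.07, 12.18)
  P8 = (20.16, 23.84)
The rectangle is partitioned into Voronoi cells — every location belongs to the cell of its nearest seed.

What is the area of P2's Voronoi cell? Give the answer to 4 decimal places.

Area of P2's cell: 63.9959

1. box [0,23]×[0,25]: [(0, 0) (23, 0) (23, 25) (0, 25)]
2. ⊥bis P2·P0 via (12.645,17.5): [(0, 7.2227) (0, 0) (23, 0) (23, 25) (21.8729, 25)]  |A|=380.5799
3. ⊥bis P2·P1 via (17.745,10.86): [(0, 7.2227) (0, 0) (0.7293, 0) (23, 14.2139) (23, 25) (21.8729, 25)]  |A|=222.3031
4. ⊥bis P2·P3 via (14.01,7.615): [(5.8578, 11.9837) (13.2765, 8.0081) (23, 14.2139) (23, 25) (21.8729, 25)]  |A|=142.132
5. ⊥bis P2·P4 via (12.05,13.665): [(13.0477, 17.8273) (10.988, 9.2345) (13.2765, 8.0081) (23, 14.2139) (23, 25) (21.8729, 25)]  |A|=117.2593
6. ⊥bis P2·P5 via (11.5,15.515): [(13.0477, 17.8273) (10.988, 9.2345) (13.2765, 8.0081) (23, 14.2139) (23, 25) (21.8729, 25)]  |A|=117.2593
7. ⊥bis P2·P6 via (15.415,11.04): [(13.0477, 17.8273) (12.0763, 13.7747) (16.5589, 10.103) (23, 14.2139) (23, 25) (21.8729, 25)]  |A|=100.6754
8. ⊥bis P2·P7 via (11.865,12.37): [(13.0477, 17.8273) (12.0763, 13.7747) (16.5589, 10.103) (23, 14.2139) (23, 25) (21.8729, 25)]  |A|=100.6754
9. ⊥bis P2·P8 via (18.41,18.2): [(14.8611, 19.3012) (13.0477, 17.8273) (12.0763, 13.7747) (16.5589, 10.103) (23, 14.2139) (23, 16.7758)]  |A|=63.9959
10. canonical 6-gon: [(14.8611, 19.3012) (13.0477, 17.8273) (12.0763, 13.7747) (16.5589, 10.103) (23, 14.2139) (23, 16.7758)]
11. shoelace: 63.9959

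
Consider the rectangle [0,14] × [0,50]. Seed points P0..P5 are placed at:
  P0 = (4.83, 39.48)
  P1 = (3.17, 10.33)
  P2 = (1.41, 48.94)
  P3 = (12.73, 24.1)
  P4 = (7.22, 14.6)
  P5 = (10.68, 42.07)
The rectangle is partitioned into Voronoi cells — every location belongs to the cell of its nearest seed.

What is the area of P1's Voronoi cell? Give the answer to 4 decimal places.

Area of P1's cell: 150.5420

1. box [0,14]×[0,50]: [(0, 0) (14, 0) (14, 50) (0, 50)]
2. ⊥bis P1·P0 via (4,24.905): [(0, 25.1328) (0, 0) (14, 0) (14, 24.3355)]  |A|=346.2782
3. ⊥bis P1·P2 via (2.29,29.635): [(0, 25.1328) (0, 0) (14, 0) (14, 24.3355)]  |A|=346.2782
4. ⊥bis P1·P3 via (7.95,17.215): [(0, 22.7344) (0, 0) (14, 0) (14, 13.0147)]  |A|=250.2437
5. ⊥bis P1·P4 via (5.195,12.465): [(0, 17.3923) (0, 0) (14, 0) (14, 4.1137)]  |A|=150.542
6. ⊥bis P1·P5 via (6.925,26.2): [(0, 17.3923) (0, 0) (14, 0) (14, 4.1137)]  |A|=150.542
7. canonical 4-gon: [(0, 17.3923) (0, 0) (14, 0) (14, 4.1137)]
8. shoelace: 150.542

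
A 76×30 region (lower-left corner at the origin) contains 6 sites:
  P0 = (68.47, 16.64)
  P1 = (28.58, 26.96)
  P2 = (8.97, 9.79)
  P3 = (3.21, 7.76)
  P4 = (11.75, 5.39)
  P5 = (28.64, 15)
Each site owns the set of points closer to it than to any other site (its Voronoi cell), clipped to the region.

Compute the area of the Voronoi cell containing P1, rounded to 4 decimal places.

1. box [0,76]×[0,30]: [(0, 0) (76, 0) (76, 30) (0, 30)]
2. ⊥bis P1·P0 via (48.525,21.8): [(0, 0) (42.8851, 0) (50.6464, 30) (0, 30)]  |A|=1402.9729
3. ⊥bis P1·P2 via (18.775,18.375): [(34.8637, 0) (42.8851, 0) (50.6464, 30) (8.5965, 30)]  |A|=751.071
4. ⊥bis P1·P3 via (15.895,17.36): [(34.8637, 0) (42.8851, 0) (50.6464, 30) (8.5965, 30)]  |A|=751.071
5. ⊥bis P1·P4 via (20.165,16.175): [(21.8576, 14.8544) (40.8955, 0) (42.8851, 0) (50.6464, 30) (8.5965, 30)]  |A|=706.2713
6. ⊥bis P1·P5 via (28.61,20.98): [(16.5471, 20.9195) (48.3385, 21.079) (50.6464, 30) (8.5965, 30)]  |A|=332.5394
7. canonical 4-gon: [(16.5471, 20.9195) (48.3385, 21.079) (50.6464, 30) (8.5965, 30)]
8. shoelace: 332.5394

Area of P1's cell: 332.5394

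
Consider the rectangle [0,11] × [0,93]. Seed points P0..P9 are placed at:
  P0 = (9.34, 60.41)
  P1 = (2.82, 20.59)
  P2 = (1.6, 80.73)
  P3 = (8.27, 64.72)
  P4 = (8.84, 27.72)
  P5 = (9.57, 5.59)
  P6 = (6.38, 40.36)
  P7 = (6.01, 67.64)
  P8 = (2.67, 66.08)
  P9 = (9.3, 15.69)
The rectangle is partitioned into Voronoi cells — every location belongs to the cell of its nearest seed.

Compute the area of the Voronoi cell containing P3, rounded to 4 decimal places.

1. box [0,11]×[0,93]: [(0, 0) (11, 0) (11, 93) (0, 93)]
2. ⊥bis P3·P0 via (8.805,62.565): [(0, 60.3791) (11, 63.1099) (11, 93) (0, 93)]  |A|=343.8105
3. ⊥bis P3·P1 via (5.545,42.655): [(0, 60.3791) (11, 63.1099) (11, 93) (0, 93)]  |A|=343.8105
4. ⊥bis P3·P2 via (4.935,72.725): [(0, 70.669) (0, 60.3791) (11, 63.1099) (11, 75.2518)]  |A|=123.3747
5. ⊥bis P3·P4 via (8.555,46.22): [(0, 70.669) (0, 60.3791) (11, 63.1099) (11, 75.2518)]  |A|=123.3747
6. ⊥bis P3·P5 via (8.92,35.155): [(0, 70.669) (0, 60.3791) (11, 63.1099) (11, 75.2518)]  |A|=123.3747
7. ⊥bis P3·P6 via (7.325,52.54): [(0, 70.669) (0, 60.3791) (11, 63.1099) (11, 75.2518)]  |A|=123.3747
8. ⊥bis P3·P7 via (7.14,66.18): [(0, 60.6538) (0, 60.3791) (11, 63.1099) (11, 69.1675)]  |A|=34.828
9. ⊥bis P3·P8 via (5.47,65.4): [(5.3167, 64.7688) (4.5234, 61.502) (11, 63.1099) (11, 69.1675)]  |A|=27.1546
10. ⊥bis P3·P9 via (8.785,40.205): [(5.3167, 64.7688) (4.5234, 61.502) (11, 63.1099) (11, 69.1675)]  |A|=27.1546
11. canonical 4-gon: [(5.3167, 64.7688) (4.5234, 61.502) (11, 63.1099) (11, 69.1675)]
12. shoelace: 27.1546

Area of P3's cell: 27.1546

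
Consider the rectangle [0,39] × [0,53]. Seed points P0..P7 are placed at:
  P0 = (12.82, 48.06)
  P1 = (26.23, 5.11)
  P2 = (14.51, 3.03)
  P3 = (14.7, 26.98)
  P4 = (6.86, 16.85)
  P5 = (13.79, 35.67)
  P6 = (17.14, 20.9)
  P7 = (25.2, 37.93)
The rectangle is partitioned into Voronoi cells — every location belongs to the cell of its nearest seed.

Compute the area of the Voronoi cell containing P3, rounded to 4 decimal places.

Area of P3's cell: 134.7709

1. box [0,39]×[0,53]: [(0, 0) (39, 0) (39, 53) (0, 53)]
2. ⊥bis P3·P0 via (13.76,37.52): [(0, 36.2928) (0, 0) (39, 0) (39, 39.771)]  |A|=1483.2447
3. ⊥bis P3·P1 via (20.465,16.045): [(0, 36.2928) (0, 5.2557) (39, 25.8168) (39, 39.771)]  |A|=877.3311
4. ⊥bis P3·P2 via (14.605,15.005): [(0, 36.2928) (0, 15.1209) (18.4347, 14.9746) (39, 25.8168) (39, 39.771)]  |A|=786.4007
5. ⊥bis P3·P4 via (10.78,21.915): [(0, 36.2928) (0, 30.2581) (19.2156, 15.3863) (39, 25.8168) (39, 39.771)]  |A|=637.1132
6. ⊥bis P3·P5 via (14.245,31.325): [(0.4834, 29.8839) (19.2156, 15.3863) (39, 25.8168) (39, 33.9173)]  |A|=397.1076
7. ⊥bis P3·P6 via (15.92,23.94): [(0.4834, 29.8839) (10.8121, 21.8901) (39, 33.2024) (39, 33.9173)]  |A|=184.8525
8. ⊥bis P3·P7 via (19.95,32.455): [(20.4507, 31.9749) (0.4834, 29.8839) (10.8121, 21.8901) (25.021, 27.5924)]  |A|=134.7709
9. canonical 4-gon: [(20.4507, 31.9749) (0.4834, 29.8839) (10.8121, 21.8901) (25.021, 27.5924)]
10. shoelace: 134.7709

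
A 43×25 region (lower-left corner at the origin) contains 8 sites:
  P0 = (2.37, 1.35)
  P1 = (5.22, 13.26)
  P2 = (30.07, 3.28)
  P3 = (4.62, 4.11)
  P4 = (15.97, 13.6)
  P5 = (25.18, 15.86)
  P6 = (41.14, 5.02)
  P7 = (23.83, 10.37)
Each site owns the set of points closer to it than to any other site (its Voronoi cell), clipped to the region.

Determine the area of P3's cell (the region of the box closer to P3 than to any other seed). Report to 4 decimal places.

1. box [0,43]×[0,25]: [(0, 0) (43, 0) (43, 25) (0, 25)]
2. ⊥bis P3·P0 via (3.495,2.73): [(0, 5.5792) (6.8438, 0) (43, 0) (43, 25) (0, 25)]  |A|=1055.9086
3. ⊥bis P3·P1 via (4.92,8.685): [(0, 9.0076) (0, 5.5792) (6.8438, 0) (43, 0) (43, 6.188)]  |A|=307.6134
4. ⊥bis P3·P2 via (17.345,3.695): [(17.4809, 7.8613) (0, 9.0076) (0, 5.5792) (6.8438, 0) (17.2245, 0)]  |A|=127.3429
5. ⊥bis P3·P4 via (10.295,8.855): [(17.2423, 0.5461) (10.7572, 8.3022) (0, 9.0076) (0, 5.5792) (6.8438, 0) (17.2245, 0)]  |A|=102.6975
6. ⊥bis P3·P5 via (14.9,9.985): [(17.2423, 0.5461) (10.7572, 8.3022) (0, 9.0076) (0, 5.5792) (6.8438, 0) (17.2245, 0)]  |A|=102.6975
7. ⊥bis P3·P6 via (22.88,4.565): [(17.2423, 0.5461) (10.7572, 8.3022) (0, 9.0076) (0, 5.5792) (6.8438, 0) (17.2245, 0)]  |A|=102.6975
8. ⊥bis P3·P7 via (14.225,7.24): [(15.8725, 2.1843) (10.7572, 8.3022) (0, 9.0076) (0, 5.5792) (6.8438, 0) (16.5843, 0)]  |A|=101.6097
9. canonical 6-gon: [(15.8725, 2.1843) (10.7572, 8.3022) (0, 9.0076) (0, 5.5792) (6.8438, 0) (16.5843, 0)]
10. shoelace: 101.6097

Area of P3's cell: 101.6097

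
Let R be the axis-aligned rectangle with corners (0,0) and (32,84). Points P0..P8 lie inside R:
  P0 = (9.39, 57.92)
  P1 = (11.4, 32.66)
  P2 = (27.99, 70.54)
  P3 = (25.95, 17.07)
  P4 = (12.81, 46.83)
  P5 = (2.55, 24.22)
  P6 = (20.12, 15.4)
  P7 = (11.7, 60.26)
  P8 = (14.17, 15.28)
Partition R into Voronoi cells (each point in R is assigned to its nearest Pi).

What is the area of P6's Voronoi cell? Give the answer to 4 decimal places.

1. box [0,32]×[0,84]: [(0, 0) (32, 0) (32, 84) (0, 84)]
2. ⊥bis P6·P0 via (14.755,36.66): [(0, 32.9365) (0, 0) (32, 0) (32, 41.0118)]  |A|=1183.1737
3. ⊥bis P6·P1 via (15.76,24.03): [(0, 16.0678) (0, 0) (32, 0) (32, 32.2347)]  |A|=772.84
4. ⊥bis P6·P2 via (24.055,42.97): [(0, 16.0678) (0, 0) (32, 0) (32, 32.2347)]  |A|=772.84
5. ⊥bis P6·P3 via (23.035,16.235): [(20.1647, 26.2553) (0, 16.0678) (0, 0) (27.6855, 0)]  |A|=525.4471
6. ⊥bis P6·P4 via (16.465,31.115): [(20.1647, 26.2553) (0, 16.0678) (0, 0) (27.6855, 0)]  |A|=525.4471
7. ⊥bis P6·P5 via (11.335,19.81): [(20.1647, 26.2553) (12.6697, 22.4687) (1.3905, 0) (27.6855, 0)]  |A|=408.0384
8. ⊥bis P6·P7 via (15.91,37.83): [(20.1647, 26.2553) (12.6697, 22.4687) (1.3905, 0) (27.6855, 0)]  |A|=408.0384
9. ⊥bis P6·P8 via (17.145,15.34): [(20.1647, 26.2553) (16.9575, 24.635) (17.4544, 0) (27.6855, 0)]  |A|=174.2173
10. canonical 4-gon: [(20.1647, 26.2553) (16.9575, 24.635) (17.4544, 0) (27.6855, 0)]
11. shoelace: 174.2173

Area of P6's cell: 174.2173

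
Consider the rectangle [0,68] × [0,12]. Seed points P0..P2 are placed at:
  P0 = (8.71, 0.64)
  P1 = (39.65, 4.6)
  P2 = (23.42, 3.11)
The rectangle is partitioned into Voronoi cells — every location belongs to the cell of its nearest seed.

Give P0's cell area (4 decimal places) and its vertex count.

Area of P0's cell: 184.4683 (4 vertices)

1. box [0,68]×[0,12]: [(0, 0) (68, 0) (68, 12) (0, 12)]
2. ⊥bis P0·P1 via (24.18,2.62): [(0, 0) (24.5153, 0) (22.9795, 12) (0, 12)]  |A|=284.9687
3. ⊥bis P0·P2 via (16.065,1.875): [(0, 0) (16.3798, 0) (14.3649, 12) (0, 12)]  |A|=184.4683
4. canonical 4-gon: [(0, 0) (16.3798, 0) (14.3649, 12) (0, 12)]
5. shoelace: 184.4683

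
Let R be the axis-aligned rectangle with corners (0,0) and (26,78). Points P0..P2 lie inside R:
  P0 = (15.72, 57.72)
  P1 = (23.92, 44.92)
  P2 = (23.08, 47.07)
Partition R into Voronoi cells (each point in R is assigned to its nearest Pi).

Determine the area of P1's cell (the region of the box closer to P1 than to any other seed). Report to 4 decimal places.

1. box [0,26]×[0,78]: [(0, 0) (26, 0) (26, 78) (0, 78)]
2. ⊥bis P1·P0 via (19.82,51.32): [(0, 38.6228) (0, 0) (26, 0) (26, 55.2791)]  |A|=1220.7244
3. ⊥bis P1·P2 via (23.5,45.995): [(0, 36.8136) (0, 0) (26, 0) (26, 46.9717)]  |A|=1089.2095
4. canonical 4-gon: [(0, 36.8136) (0, 0) (26, 0) (26, 46.9717)]
5. shoelace: 1089.2095

Area of P1's cell: 1089.2095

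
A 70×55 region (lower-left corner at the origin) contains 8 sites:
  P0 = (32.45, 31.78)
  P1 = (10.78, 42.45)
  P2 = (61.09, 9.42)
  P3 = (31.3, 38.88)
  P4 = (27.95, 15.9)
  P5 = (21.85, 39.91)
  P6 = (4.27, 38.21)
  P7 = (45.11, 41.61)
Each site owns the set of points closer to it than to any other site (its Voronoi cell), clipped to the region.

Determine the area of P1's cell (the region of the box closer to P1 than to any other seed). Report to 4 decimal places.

1. box [0,70]×[0,55]: [(0, 0) (70, 0) (70, 55) (0, 55)]
2. ⊥bis P1·P0 via (21.615,37.115): [(0, 0) (3.3401, 0) (30.4213, 55) (0, 55)]  |A|=928.4391
3. ⊥bis P1·P2 via (35.935,25.935): [(0, 0) (3.3401, 0) (30.4213, 55) (0, 55)]  |A|=928.4391
4. ⊥bis P1·P3 via (21.04,40.665): [(0, 0) (3.3401, 0) (19.7707, 33.3695) (23.534, 55) (0, 55)]  |A|=853.9503
5. ⊥bis P1·P4 via (19.365,29.175): [(0, 16.6516) (16.9301, 27.6004) (19.7707, 33.3695) (23.534, 55) (0, 55)]  |A|=666.8998
6. ⊥bis P1·P5 via (16.315,41.18): [(0, 16.6516) (12.5491, 24.7671) (19.486, 55) (0, 55)]  |A|=535.1775
7. ⊥bis P1·P6 via (7.525,40.33): [(0, 51.8837) (13.8809, 30.5714) (19.486, 55) (0, 55)]  |A|=259.6364
8. ⊥bis P1·P7 via (27.945,42.03): [(0, 51.8837) (13.8809, 30.5714) (19.486, 55) (0, 55)]  |A|=259.6364
9. canonical 4-gon: [(0, 51.8837) (13.8809, 30.5714) (19.486, 55) (0, 55)]
10. shoelace: 259.6364

Area of P1's cell: 259.6364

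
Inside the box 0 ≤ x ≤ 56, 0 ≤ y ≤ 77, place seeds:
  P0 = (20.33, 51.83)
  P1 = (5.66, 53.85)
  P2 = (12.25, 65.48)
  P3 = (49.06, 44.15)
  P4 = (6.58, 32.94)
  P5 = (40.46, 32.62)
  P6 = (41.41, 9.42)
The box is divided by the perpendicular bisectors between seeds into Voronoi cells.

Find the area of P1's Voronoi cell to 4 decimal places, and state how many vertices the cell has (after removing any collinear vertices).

1. box [0,56]×[0,77]: [(0, 0) (56, 0) (56, 77) (0, 77)]
2. ⊥bis P1·P0 via (12.995,52.84): [(0, 0) (5.7191, 0) (16.3217, 77) (0, 77)]  |A|=848.5739
3. ⊥bis P1·P2 via (8.955,59.665): [(0, 64.7392) (0, 0) (5.7191, 0) (13.5744, 57.0475)]  |A|=602.5282
4. ⊥bis P1·P3 via (27.36,49): [(0, 64.7392) (0, 0) (5.7191, 0) (13.5744, 57.0475)]  |A|=602.5282
5. ⊥bis P1·P4 via (6.12,43.395): [(0, 64.7392) (0, 43.1257) (11.7284, 43.6418) (13.5744, 57.0475)]  |A|=224.8327
6. ⊥bis P1·P5 via (23.06,43.235): [(0, 64.7392) (0, 43.1257) (11.7284, 43.6418) (13.5744, 57.0475)]  |A|=224.8327
7. ⊥bis P1·P6 via (23.535,31.635): [(0, 64.7392) (0, 43.1257) (11.7284, 43.6418) (13.5744, 57.0475)]  |A|=224.8327
8. canonical 4-gon: [(0, 64.7392) (0, 43.1257) (11.7284, 43.6418) (13.5744, 57.0475)]
9. shoelace: 224.8327

Area of P1's cell: 224.8327 (4 vertices)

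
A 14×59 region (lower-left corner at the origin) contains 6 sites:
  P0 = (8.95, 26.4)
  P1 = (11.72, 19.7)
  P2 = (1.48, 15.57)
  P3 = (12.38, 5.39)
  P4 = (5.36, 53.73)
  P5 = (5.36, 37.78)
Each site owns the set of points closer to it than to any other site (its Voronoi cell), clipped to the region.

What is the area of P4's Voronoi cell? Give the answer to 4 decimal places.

Area of P4's cell: 185.4300

1. box [0,14]×[0,59]: [(0, 0) (14, 0) (14, 59) (0, 59)]
2. ⊥bis P4·P0 via (7.155,40.065): [(0, 39.1251) (14, 40.9641) (14, 59) (0, 59)]  |A|=265.375
3. ⊥bis P4·P1 via (8.54,36.715): [(0, 39.1251) (14, 40.9641) (14, 59) (0, 59)]  |A|=265.375
4. ⊥bis P4·P2 via (3.42,34.65): [(0, 39.1251) (14, 40.9641) (14, 59) (0, 59)]  |A|=265.375
5. ⊥bis P4·P3 via (8.87,29.56): [(0, 39.1251) (14, 40.9641) (14, 59) (0, 59)]  |A|=265.375
6. ⊥bis P4·P5 via (5.36,45.755): [(0, 45.755) (14, 45.755) (14, 59) (0, 59)]  |A|=185.43
7. canonical 4-gon: [(0, 45.755) (14, 45.755) (14, 59) (0, 59)]
8. shoelace: 185.43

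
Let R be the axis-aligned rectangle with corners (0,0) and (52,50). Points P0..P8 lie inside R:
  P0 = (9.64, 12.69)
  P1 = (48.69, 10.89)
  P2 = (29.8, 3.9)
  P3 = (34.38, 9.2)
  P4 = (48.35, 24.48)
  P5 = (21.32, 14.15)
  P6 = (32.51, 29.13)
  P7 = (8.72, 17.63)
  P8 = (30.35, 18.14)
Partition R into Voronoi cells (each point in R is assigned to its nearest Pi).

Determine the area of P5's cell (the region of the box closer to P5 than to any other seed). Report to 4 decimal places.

Area of P5's cell: 188.6914

1. box [0,52]×[0,50]: [(0, 0) (52, 0) (52, 50) (0, 50)]
2. ⊥bis P5·P0 via (15.48,13.42): [(17.1575, 0) (52, 0) (52, 50) (10.9075, 50)]  |A|=1898.375
3. ⊥bis P5·P1 via (35.005,12.52): [(17.1575, 0) (33.5138, 0) (39.4692, 50) (10.9075, 50)]  |A|=1122.9487
4. ⊥bis P5·P2 via (25.56,9.025): [(16.9226, 1.8791) (35.5757, 17.3111) (39.4692, 50) (10.9075, 50)]  |A|=962.0378
5. ⊥bis P5·P3 via (27.85,11.675): [(16.9226, 1.8791) (27.4329, 10.5745) (38.1371, 38.8164) (39.4692, 50) (10.9075, 50)]  |A|=883.1092
6. ⊥bis P5·P4 via (34.835,19.315): [(16.9226, 1.8791) (27.4329, 10.5745) (32.7819, 24.6872) (23.1082, 50) (10.9075, 50)]  |A|=655.5032
7. ⊥bis P5·P6 via (26.915,21.64): [(13.169, 31.9082) (16.9226, 1.8791) (27.4329, 10.5745) (30.5872, 18.8969)]  |A|=267.1285
8. ⊥bis P5·P7 via (15.02,15.89): [(18.3709, 28.0224) (15.1241, 16.267) (16.9226, 1.8791) (27.4329, 10.5745) (30.5872, 18.8969)]  |A|=230.2452
9. ⊥bis P5·P8 via (25.835,16.145): [(21.6786, 25.5516) (18.3709, 28.0224) (15.1241, 16.267) (16.9226, 1.8791) (27.4329, 10.5745) (27.8316, 11.6264)]  |A|=188.6914
10. canonical 6-gon: [(21.6786, 25.5516) (18.3709, 28.0224) (15.1241, 16.267) (16.9226, 1.8791) (27.4329, 10.5745) (27.8316, 11.6264)]
11. shoelace: 188.6914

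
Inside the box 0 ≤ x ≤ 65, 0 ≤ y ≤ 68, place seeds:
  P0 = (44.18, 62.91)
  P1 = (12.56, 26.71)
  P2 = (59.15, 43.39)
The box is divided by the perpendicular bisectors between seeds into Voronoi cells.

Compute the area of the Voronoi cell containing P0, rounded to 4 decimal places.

1. box [0,65]×[0,68]: [(0, 0) (65, 0) (65, 68) (0, 68)]
2. ⊥bis P0·P1 via (28.37,44.81): [(65, 12.8144) (65, 68) (1.821, 68)]  |A|=1743.2842
3. ⊥bis P0·P2 via (51.665,53.15): [(34.1766, 39.738) (65, 63.3767) (65, 68) (1.821, 68)]  |A|=964.0335
4. canonical 4-gon: [(34.1766, 39.738) (65, 63.3767) (65, 68) (1.821, 68)]
5. shoelace: 964.0335

Area of P0's cell: 964.0335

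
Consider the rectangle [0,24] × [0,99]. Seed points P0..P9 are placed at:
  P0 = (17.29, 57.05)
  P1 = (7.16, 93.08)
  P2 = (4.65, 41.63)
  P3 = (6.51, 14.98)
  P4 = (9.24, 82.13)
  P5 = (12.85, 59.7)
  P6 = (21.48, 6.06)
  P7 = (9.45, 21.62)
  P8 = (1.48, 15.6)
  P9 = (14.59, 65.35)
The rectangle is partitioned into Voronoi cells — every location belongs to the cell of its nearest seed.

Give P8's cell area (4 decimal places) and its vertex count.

Area of P8's cell: 79.7480 (4 vertices)

1. box [0,24]×[0,99]: [(0, 0) (24, 0) (24, 99) (0, 99)]
2. ⊥bis P8·P0 via (9.385,36.325): [(0, 39.9047) (0, 0) (24, 0) (24, 30.7505)]  |A|=847.8619
3. ⊥bis P8·P1 via (4.32,54.34): [(0, 39.9047) (0, 0) (24, 0) (24, 30.7505)]  |A|=847.8619
4. ⊥bis P8·P2 via (3.065,28.615): [(0, 28.9883) (0, 0) (24, 0) (24, 26.0655)]  |A|=660.6449
5. ⊥bis P8·P3 via (3.995,15.29): [(5.5994, 28.3064) (0, 28.9883) (0, 0) (2.1103, 0)]  |A|=111.0266
6. ⊥bis P8·P4 via (5.36,48.865): [(5.5994, 28.3064) (0, 28.9883) (0, 0) (2.1103, 0)]  |A|=111.0266
7. ⊥bis P8·P5 via (7.165,37.65): [(5.5994, 28.3064) (0, 28.9883) (0, 0) (2.1103, 0)]  |A|=111.0266
8. ⊥bis P8·P6 via (11.48,10.83): [(5.5994, 28.3064) (0, 28.9883) (0, 0) (2.1103, 0)]  |A|=111.0266
9. ⊥bis P8·P7 via (5.465,18.61): [(4.553, 19.8174) (0, 25.8452) (0, 0) (2.1103, 0)]  |A|=79.748
10. ⊥bis P8·P9 via (8.035,40.475): [(4.553, 19.8174) (0, 25.8452) (0, 0) (2.1103, 0)]  |A|=79.748
11. canonical 4-gon: [(4.553, 19.8174) (0, 25.8452) (0, 0) (2.1103, 0)]
12. shoelace: 79.748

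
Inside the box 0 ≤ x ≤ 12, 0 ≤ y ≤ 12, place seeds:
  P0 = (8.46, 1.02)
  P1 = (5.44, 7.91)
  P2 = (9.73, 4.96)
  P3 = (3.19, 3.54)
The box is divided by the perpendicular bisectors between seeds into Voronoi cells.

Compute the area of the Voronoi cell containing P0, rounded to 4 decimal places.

Area of P0's cell: 19.4247

1. box [0,12]×[0,12]: [(0, 0) (12, 0) (12, 12) (0, 12)]
2. ⊥bis P0·P1 via (6.95,4.465): [(0, 1.4187) (0, 0) (12, 0) (12, 6.6785)]  |A|=48.5832
3. ⊥bis P0·P2 via (9.095,2.99): [(5.9198, 4.0135) (0, 1.4187) (0, 0) (12, 0) (12, 2.0536)]  |A|=34.5232
4. ⊥bis P0·P3 via (5.825,2.28): [(6.5559, 3.8084) (4.7348, 0) (12, 0) (12, 2.0536)]  |A|=19.4247
5. canonical 4-gon: [(6.5559, 3.8084) (4.7348, 0) (12, 0) (12, 2.0536)]
6. shoelace: 19.4247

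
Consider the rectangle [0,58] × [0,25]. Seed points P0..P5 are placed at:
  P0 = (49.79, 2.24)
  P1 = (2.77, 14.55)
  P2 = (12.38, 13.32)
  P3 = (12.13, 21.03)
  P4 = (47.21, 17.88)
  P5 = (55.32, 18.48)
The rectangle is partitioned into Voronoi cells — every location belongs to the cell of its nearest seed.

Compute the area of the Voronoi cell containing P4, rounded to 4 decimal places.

Area of P4's cell: 344.6068

1. box [0,58]×[0,25]: [(0, 0) (58, 0) (58, 25) (0, 25)]
2. ⊥bis P4·P0 via (48.5,10.06): [(0, 2.0594) (58, 11.6271) (58, 25) (0, 25)]  |A|=1053.0916
3. ⊥bis P4·P1 via (24.99,16.215): [(25.7326, 6.3043) (58, 11.6271) (58, 25) (24.3317, 25)]  |A|=530.4803
4. ⊥bis P4·P2 via (29.795,15.6): [(30.9004, 7.1567) (58, 11.6271) (58, 25) (28.5643, 25)]  |A|=443.8137
5. ⊥bis P4·P3 via (29.67,19.455): [(29.5155, 17.7347) (30.9004, 7.1567) (58, 11.6271) (58, 25) (30.1679, 25)]  |A|=437.9884
6. ⊥bis P4·P5 via (51.265,18.18): [(29.5155, 17.7347) (30.9004, 7.1567) (51.8252, 10.6085) (50.7604, 25) (30.1679, 25)]  |A|=344.6068
7. canonical 5-gon: [(29.5155, 17.7347) (30.9004, 7.1567) (51.8252, 10.6085) (50.7604, 25) (30.1679, 25)]
8. shoelace: 344.6068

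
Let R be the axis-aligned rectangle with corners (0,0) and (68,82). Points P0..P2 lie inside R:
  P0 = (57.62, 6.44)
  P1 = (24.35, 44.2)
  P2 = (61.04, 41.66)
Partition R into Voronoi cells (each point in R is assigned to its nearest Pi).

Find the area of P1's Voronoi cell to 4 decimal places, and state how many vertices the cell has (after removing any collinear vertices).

Area of P1's cell: 3135.8714 (5 vertices)

1. box [0,68]×[0,82]: [(0, 0) (68, 0) (68, 82) (0, 82)]
2. ⊥bis P1·P0 via (40.985,25.32): [(0, 0) (12.2479, 0) (68, 49.1227) (68, 82) (0, 82)]  |A|=4206.6539
3. ⊥bis P1·P2 via (42.695,42.93): [(0, 0) (12.2479, 0) (41.5078, 25.7806) (45.3998, 82) (0, 82)]  |A|=3135.8714
4. canonical 5-gon: [(0, 0) (12.2479, 0) (41.5078, 25.7806) (45.3998, 82) (0, 82)]
5. shoelace: 3135.8714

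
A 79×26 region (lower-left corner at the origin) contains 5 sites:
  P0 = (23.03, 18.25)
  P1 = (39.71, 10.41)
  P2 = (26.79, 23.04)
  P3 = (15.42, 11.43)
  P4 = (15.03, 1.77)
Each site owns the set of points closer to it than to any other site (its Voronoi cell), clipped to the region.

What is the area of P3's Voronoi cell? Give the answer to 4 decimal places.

1. box [0,79]×[0,26]: [(0, 0) (79, 0) (79, 26) (0, 26)]
2. ⊥bis P3·P0 via (19.225,14.84): [(0, 0) (32.5244, 0) (9.2235, 26) (0, 26)]  |A|=542.7237
3. ⊥bis P3·P1 via (27.565,10.92): [(0, 0) (27.1064, 0) (27.3489, 5.775) (9.2235, 26) (0, 26)]  |A|=527.0792
4. ⊥bis P3·P2 via (21.105,17.235): [(0, 0) (27.1064, 0) (27.3489, 5.775) (9.2235, 26) (0, 26)]  |A|=527.0792
5. ⊥bis P3·P4 via (15.225,6.6): [(0, 7.2147) (27.037, 6.1231) (9.2235, 26) (0, 26)]  |A|=345.6167
6. canonical 4-gon: [(0, 7.2147) (27.037, 6.1231) (9.2235, 26) (0, 26)]
7. shoelace: 345.6167

Area of P3's cell: 345.6167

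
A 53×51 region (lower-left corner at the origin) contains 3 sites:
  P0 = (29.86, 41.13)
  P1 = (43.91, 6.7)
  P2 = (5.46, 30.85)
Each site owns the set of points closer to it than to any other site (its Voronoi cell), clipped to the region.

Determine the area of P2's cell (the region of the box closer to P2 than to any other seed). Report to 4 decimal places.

Area of P2's cell: 936.7972

1. box [0,53]×[0,51]: [(0, 0) (53, 0) (53, 51) (0, 51)]
2. ⊥bis P2·P0 via (17.66,35.99): [(0, 0) (32.823, 0) (11.3361, 51) (0, 51)]  |A|=1126.0574
3. ⊥bis P2·P1 via (24.685,18.775): [(0, 0) (12.8926, 0) (24.8214, 18.9921) (11.3361, 51) (0, 51)]  |A|=936.7972
4. canonical 5-gon: [(0, 0) (12.8926, 0) (24.8214, 18.9921) (11.3361, 51) (0, 51)]
5. shoelace: 936.7972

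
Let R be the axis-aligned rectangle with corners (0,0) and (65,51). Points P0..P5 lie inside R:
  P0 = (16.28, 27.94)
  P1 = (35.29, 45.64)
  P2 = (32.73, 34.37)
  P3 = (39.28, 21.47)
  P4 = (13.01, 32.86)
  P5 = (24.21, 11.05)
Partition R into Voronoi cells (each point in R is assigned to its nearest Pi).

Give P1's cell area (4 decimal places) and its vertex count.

1. box [0,65]×[0,51]: [(0, 0) (65, 0) (65, 51) (0, 51)]
2. ⊥bis P1·P0 via (25.785,36.79): [(60.0398, 0) (65, 0) (65, 51) (12.5542, 51)]  |A|=1463.8533
3. ⊥bis P1·P2 via (34.01,40.005): [(19.7824, 43.2368) (65, 32.9656) (65, 51) (12.5542, 51)]  |A|=611.3096
4. ⊥bis P1·P3 via (37.285,33.555): [(19.7824, 43.2368) (51.8327, 35.9565) (65, 38.1302) (65, 51) (12.5542, 51)]  |A|=577.3074
5. ⊥bis P1·P4 via (24.15,39.25): [(22.1749, 42.6934) (51.8327, 35.9565) (65, 38.1302) (65, 51) (17.4101, 51)]  |A|=549.8172
6. ⊥bis P1·P5 via (29.75,28.345): [(22.1749, 42.6934) (51.8327, 35.9565) (65, 38.1302) (65, 51) (17.4101, 51)]  |A|=549.8172
7. canonical 5-gon: [(22.1749, 42.6934) (51.8327, 35.9565) (65, 38.1302) (65, 51) (17.4101, 51)]
8. shoelace: 549.8172

Area of P1's cell: 549.8172 (5 vertices)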